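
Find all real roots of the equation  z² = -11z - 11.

Rearrange to standard form: z² + 11z + 11 = 0.
Discriminant: (11)² − 4·1·11 = 77.
Quadratic formula: z = (-11 ± √77) / 2.
So z = -11/2 + √(77)/2 ≈ -1.1125 or z = -11/2 - √(77)/2 ≈ -9.8875.

z = -9.8875 or z = -1.1125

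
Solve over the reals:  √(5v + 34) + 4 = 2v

Isolate the radical: √(5v + 34) = 2v - 4.
Square both sides: 5v + 34 = (2v - 4)².
Expand and rearrange: 4v² - 21v - 18 = 0.
Solving gives v = 6 or v = -0.75.
Check each candidate in the original equation:
  v = 6: √(64) = 8, while 2v - 4 = 8 — valid.
  v = -0.75: √(30.25) = 5.5, while 2v - 4 = -5.5 — extraneous.

v = 6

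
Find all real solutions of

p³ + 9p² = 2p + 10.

p = -9.099 or p = -1 or p = 1.099

Rearrange: p³ + 9p² - 2p - 10 = 0.
Possible rational roots are divisors of -10. Testing p = -1 gives 0, so (p + 1) is a factor.
Divide: p³ + 9p² - 2p - 10 = (p + 1)(p² + 8p - 10).
Apply the quadratic formula to p² + 8p - 10 = 0: p = (-8 ± √104)/2, i.e. p ≈ 1.099 or p ≈ -9.099.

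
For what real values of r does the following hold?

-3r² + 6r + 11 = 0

r = -1.1602 or r = 3.1602

Discriminant: (6)² − 4·(-3)·11 = 168.
Quadratic formula: r = (-6 ± √168) / (-6).
So r = 1 - √(42)/3 ≈ -1.1602 or r = 1 + √(42)/3 ≈ 3.1602.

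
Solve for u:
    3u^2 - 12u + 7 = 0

u = 0.709 or u = 3.291

Discriminant: (-12)^2 - 4*3*7 = 60.
Quadratic formula: u = (12 +/- sqrt(60)) / 6.
So u = sqrt(15)/3 + 2 ~= 3.291 or u = 2 - sqrt(15)/3 ~= 0.709.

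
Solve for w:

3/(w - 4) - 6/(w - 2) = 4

w = 0.7836 or w = 4.4664

Multiply both sides by (w - 4)(w - 2):
3(w - 2) - 6(w - 4) = 4(w - 4)(w - 2).
Expand and collect terms: 4w² - 21w + 14 = 0.
By the quadratic formula, w = (21 ± √217) / 8, so w ≈ 4.4664 or w ≈ 0.7836.
Neither value makes a denominator zero (w ≠ 4, w ≠ 2), so both are valid.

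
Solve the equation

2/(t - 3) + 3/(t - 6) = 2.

Multiply both sides by (t - 3)(t - 6):
2(t - 6) + 3(t - 3) = 2(t - 3)(t - 6).
Expand and collect terms: 2t² - 23t + 57 = 0.
By the quadratic formula, t = (23 ± √73) / 4, so t ≈ 7.886 or t ≈ 3.614.
Neither value makes a denominator zero (t ≠ 3, t ≠ 6), so both are valid.

t = 3.614 or t = 7.886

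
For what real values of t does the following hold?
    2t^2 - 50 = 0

t = -5 or t = 5

Factor: 2(t - 5)(t + 5) = 0.
So t = 5 or t = -5.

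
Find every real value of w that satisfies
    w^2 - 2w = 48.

w = -6 or w = 8

Bring every term to one side: w^2 - 2w - 48 = 0.
Factor: (w - 8)(w + 6) = 0.
So w = 8 or w = -6.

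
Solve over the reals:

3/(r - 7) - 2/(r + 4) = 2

r = -4.888 or r = 8.388

Multiply both sides by (r - 7)(r + 4):
3(r + 4) - 2(r - 7) = 2(r - 7)(r + 4).
Expand and collect terms: 2r² - 7r - 82 = 0.
By the quadratic formula, r = (7 ± √705) / 4, so r ≈ 8.388 or r ≈ -4.888.
Neither value makes a denominator zero (r ≠ 7, r ≠ -4), so both are valid.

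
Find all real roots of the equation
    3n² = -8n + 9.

Rearrange to standard form: 3n² + 8n - 9 = 0.
Discriminant: (8)² − 4·3·(-9) = 172.
Quadratic formula: n = (-8 ± √172) / 6.
So n = -4/3 + √(43)/3 ≈ 0.8525 or n = -√(43)/3 - 4/3 ≈ -3.5191.

n = -3.5191 or n = 0.8525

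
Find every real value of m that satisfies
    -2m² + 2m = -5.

m = -1.1583 or m = 2.1583

Rearrange to standard form: -2m² + 2m + 5 = 0.
Discriminant: (2)² − 4·(-2)·5 = 44.
Quadratic formula: m = (-2 ± √44) / (-4).
So m = 1/2 - √(11)/2 ≈ -1.1583 or m = 1/2 + √(11)/2 ≈ 2.1583.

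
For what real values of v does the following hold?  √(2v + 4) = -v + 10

Square both sides: 2v + 4 = (-v + 10)².
Expand and rearrange: v² - 22v + 96 = 0.
Solving gives v = 16 or v = 6.
Check each candidate in the original equation:
  v = 16: √(36) = 6, while -v + 10 = -6 — extraneous.
  v = 6: √(16) = 4, while -v + 10 = 4 — valid.

v = 6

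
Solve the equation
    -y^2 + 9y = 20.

y = 4 or y = 5

Bring every term to one side: -y^2 + 9y - 20 = 0.
Factor: -1(y - 5)(y - 4) = 0.
So y = 5 or y = 4.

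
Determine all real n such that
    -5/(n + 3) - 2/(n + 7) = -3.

Multiply both sides by (n + 3)(n + 7):
-5(n + 7) - 2(n + 3) = -3(n + 3)(n + 7).
Expand and collect terms: -3n² - 23n - 22 = 0.
By the quadratic formula, n = (23 ± √265) / -6, so n ≈ -6.5465 or n ≈ -1.1202.
Neither value makes a denominator zero (n ≠ -3, n ≠ -7), so both are valid.

n = -6.5465 or n = -1.1202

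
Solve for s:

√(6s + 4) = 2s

s = 2

Square both sides: 6s + 4 = (2s)².
Expand and rearrange: 4s² - 6s - 4 = 0.
Solving gives s = 2 or s = -0.5.
Check each candidate in the original equation:
  s = 2: √(16) = 4, while 2s = 4 — valid.
  s = -0.5: √(1) = 1, while 2s = -1 — extraneous.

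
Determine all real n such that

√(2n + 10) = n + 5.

n = -5 or n = -3

Square both sides: 2n + 10 = (n + 5)².
Expand and rearrange: n² + 8n + 15 = 0.
Solving gives n = -3 or n = -5.
Check each candidate in the original equation:
  n = -3: √(4) = 2, while n + 5 = 2 — valid.
  n = -5: √(0) = 0, while n + 5 = 0 — valid.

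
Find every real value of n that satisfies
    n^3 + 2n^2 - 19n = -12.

Rearrange: n^3 + 2n^2 - 19n + 12 = 0.
Possible rational roots are divisors of 12. Testing n = 3 gives 0, so (n - 3) is a factor.
Divide: n^3 + 2n^2 - 19n + 12 = (n - 3)(n^2 + 5n - 4).
Apply the quadratic formula to n^2 + 5n - 4 = 0: n = (-5 +/- sqrt(41))/2, i.e. n ~= 0.7016 or n ~= -5.7016.

n = -5.7016 or n = 0.7016 or n = 3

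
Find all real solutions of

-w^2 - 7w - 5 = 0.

w = -6.1926 or w = -0.8074

Discriminant: (-7)^2 - 4*(-1)*(-5) = 29.
Quadratic formula: w = (7 +/- sqrt(29)) / (-2).
So w = -7/2 - sqrt(29)/2 ~= -6.1926 or w = -7/2 + sqrt(29)/2 ~= -0.8074.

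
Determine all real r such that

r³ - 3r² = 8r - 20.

Rearrange: r³ - 3r² - 8r + 20 = 0.
Possible rational roots are divisors of 20. Testing r = 2 gives 0, so (r - 2) is a factor.
Divide: r³ - 3r² - 8r + 20 = (r - 2)(r² - r - 10).
Apply the quadratic formula to r² - r - 10 = 0: r = (1 ± √41)/2, i.e. r ≈ 3.7016 or r ≈ -2.7016.

r = -2.7016 or r = 2 or r = 3.7016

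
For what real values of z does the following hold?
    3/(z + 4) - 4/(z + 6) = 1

z = -8.3723 or z = -2.6277

Multiply both sides by (z + 4)(z + 6):
3(z + 6) - 4(z + 4) = (z + 4)(z + 6).
Expand and collect terms: z^2 + 11z + 22 = 0.
By the quadratic formula, z = (-11 +/- sqrt(33)) / 2, so z ~= -2.6277 or z ~= -8.3723.
Neither value makes a denominator zero (z != -4, z != -6), so both are valid.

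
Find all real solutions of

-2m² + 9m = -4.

Rearrange to standard form: -2m² + 9m + 4 = 0.
Discriminant: (9)² − 4·(-2)·4 = 113.
Quadratic formula: m = (-9 ± √113) / (-4).
So m = 9/4 - √(113)/4 ≈ -0.4075 or m = 9/4 + √(113)/4 ≈ 4.9075.

m = -0.4075 or m = 4.9075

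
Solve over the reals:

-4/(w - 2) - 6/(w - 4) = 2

w = -2 or w = 3

Multiply both sides by (w - 2)(w - 4):
-4(w - 4) - 6(w - 2) = 2(w - 2)(w - 4).
Expand and collect terms: 2w² - 2w - 12 = 0.
Factor or apply the quadratic formula: w = 3 or w = -2.
Neither value makes a denominator zero (w ≠ 2, w ≠ 4), so both are valid.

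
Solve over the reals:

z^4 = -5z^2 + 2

Let u = z^2. The equation becomes u^2 + 5u - 2 = 0.
By the quadratic formula, u = -5/2 + sqrt(33)/2 or u = -sqrt(33)/2 - 5/2.
z^2 = -5/2 + sqrt(33)/2 gives z = +/-sqrt(-5/2 + sqrt(33)/2) ~= +/-0.6101.
z^2 = -sqrt(33)/2 - 5/2 < 0 has no real solution.

z = -0.6101 or z = 0.6101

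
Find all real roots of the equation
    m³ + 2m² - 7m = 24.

Rearrange: m³ + 2m² - 7m - 24 = 0.
Possible rational roots are divisors of -24. Testing m = 3 gives 0, so (m - 3) is a factor.
Divide: m³ + 2m² - 7m - 24 = (m - 3)(m² + 5m + 8).
The quadratic m² + 5m + 8 has discriminant -7 < 0, so no further real roots.

m = 3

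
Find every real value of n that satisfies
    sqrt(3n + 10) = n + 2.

n = 2

Square both sides: 3n + 10 = (n + 2)^2.
Expand and rearrange: n^2 + n - 6 = 0.
Solving gives n = 2 or n = -3.
Check each candidate in the original equation:
  n = 2: sqrt(16) = 4, while n + 2 = 4 — valid.
  n = -3: sqrt(1) = 1, while n + 2 = -1 — extraneous.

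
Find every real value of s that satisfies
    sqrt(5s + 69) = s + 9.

s = -1

Square both sides: 5s + 69 = (s + 9)^2.
Expand and rearrange: s^2 + 13s + 12 = 0.
Solving gives s = -1 or s = -12.
Check each candidate in the original equation:
  s = -1: sqrt(64) = 8, while s + 9 = 8 — valid.
  s = -12: sqrt(9) = 3, while s + 9 = -3 — extraneous.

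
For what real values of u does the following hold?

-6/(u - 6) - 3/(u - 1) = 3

u = -0.4495 or u = 4.4495

Multiply both sides by (u - 6)(u - 1):
-6(u - 1) - 3(u - 6) = 3(u - 6)(u - 1).
Expand and collect terms: 3u² - 12u - 6 = 0.
By the quadratic formula, u = (12 ± √216) / 6, so u ≈ 4.4495 or u ≈ -0.4495.
Neither value makes a denominator zero (u ≠ 6, u ≠ 1), so both are valid.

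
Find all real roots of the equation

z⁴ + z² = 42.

Let u = z². The equation becomes u² + u - 42 = 0.
Factor: (u + 7)(u - 6) = 0, so u = -7 or u = 6.
z² = -7 < 0 has no real solution.
z² = 6 gives z = ±√(6) ≈ ±2.4495.

z = -2.4495 or z = 2.4495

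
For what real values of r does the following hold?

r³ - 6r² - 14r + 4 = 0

Possible rational roots are divisors of 4. Testing r = -2 gives 0, so (r + 2) is a factor.
Divide: r³ - 6r² - 14r + 4 = (r + 2)(r² - 8r + 2).
Apply the quadratic formula to r² - 8r + 2 = 0: r = (8 ± √56)/2, i.e. r ≈ 7.7417 or r ≈ 0.2583.

r = -2 or r = 0.2583 or r = 7.7417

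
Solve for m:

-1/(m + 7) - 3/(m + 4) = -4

Multiply both sides by (m + 7)(m + 4):
-(m + 4) - 3(m + 7) = -4(m + 7)(m + 4).
Expand and collect terms: -4m² - 40m - 87 = 0.
By the quadratic formula, m = (40 ± √208) / -8, so m ≈ -6.8028 or m ≈ -3.1972.
Neither value makes a denominator zero (m ≠ -7, m ≠ -4), so both are valid.

m = -6.8028 or m = -3.1972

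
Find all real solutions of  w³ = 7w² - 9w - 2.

w = -0.1926 or w = 2 or w = 5.1926

Rearrange: w³ - 7w² + 9w + 2 = 0.
Possible rational roots are divisors of 2. Testing w = 2 gives 0, so (w - 2) is a factor.
Divide: w³ - 7w² + 9w + 2 = (w - 2)(w² - 5w - 1).
Apply the quadratic formula to w² - 5w - 1 = 0: w = (5 ± √29)/2, i.e. w ≈ 5.1926 or w ≈ -0.1926.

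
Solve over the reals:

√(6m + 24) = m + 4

m = -4 or m = 2

Square both sides: 6m + 24 = (m + 4)².
Expand and rearrange: m² + 2m - 8 = 0.
Solving gives m = 2 or m = -4.
Check each candidate in the original equation:
  m = 2: √(36) = 6, while m + 4 = 6 — valid.
  m = -4: √(0) = 0, while m + 4 = 0 — valid.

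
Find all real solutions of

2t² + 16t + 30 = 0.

t = -5 or t = -3

Factor: 2(t + 3)(t + 5) = 0.
So t = -3 or t = -5.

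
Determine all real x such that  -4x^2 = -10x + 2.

Rearrange to standard form: -4x^2 + 10x - 2 = 0.
Discriminant: (10)^2 - 4*(-4)*(-2) = 68.
Quadratic formula: x = (-10 +/- sqrt(68)) / (-8).
So x = 5/4 - sqrt(17)/4 ~= 0.2192 or x = sqrt(17)/4 + 5/4 ~= 2.2808.

x = 0.2192 or x = 2.2808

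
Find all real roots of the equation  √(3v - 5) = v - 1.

v = 2 or v = 3

Square both sides: 3v - 5 = (v - 1)².
Expand and rearrange: v² - 5v + 6 = 0.
Solving gives v = 3 or v = 2.
Check each candidate in the original equation:
  v = 3: √(4) = 2, while v - 1 = 2 — valid.
  v = 2: √(1) = 1, while v - 1 = 1 — valid.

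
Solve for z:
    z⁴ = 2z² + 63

z = -3 or z = 3

Let u = z². The equation becomes u² - 2u - 63 = 0.
Factor: (u - 9)(u + 7) = 0, so u = 9 or u = -7.
z² = 9 gives z = ±3.
z² = -7 < 0 has no real solution.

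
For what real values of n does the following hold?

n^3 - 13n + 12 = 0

Possible rational roots are divisors of 12. Testing n = 3 gives 0, so (n - 3) is a factor.
Divide: n^3 - 13n + 12 = (n - 3)(n^2 + 3n - 4).
Factor the quadratic: n = 1 or n = -4.

n = -4 or n = 1 or n = 3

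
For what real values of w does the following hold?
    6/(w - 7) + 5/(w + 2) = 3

w = -0.6778 or w = 9.3444

Multiply both sides by (w - 7)(w + 2):
6(w + 2) + 5(w - 7) = 3(w - 7)(w + 2).
Expand and collect terms: 3w^2 - 26w - 19 = 0.
By the quadratic formula, w = (26 +/- sqrt(904)) / 6, so w ~= 9.3444 or w ~= -0.6778.
Neither value makes a denominator zero (w != 7, w != -2), so both are valid.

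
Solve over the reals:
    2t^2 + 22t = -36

t = -9 or t = -2

Bring every term to one side: 2t^2 + 22t + 36 = 0.
Factor: 2(t + 2)(t + 9) = 0.
So t = -2 or t = -9.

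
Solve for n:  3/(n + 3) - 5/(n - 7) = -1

n = -5.124 or n = 11.124

Multiply both sides by (n + 3)(n - 7):
3(n - 7) - 5(n + 3) = -(n + 3)(n - 7).
Expand and collect terms: -n² + 6n + 57 = 0.
By the quadratic formula, n = (-6 ± √264) / -2, so n ≈ -5.124 or n ≈ 11.124.
Neither value makes a denominator zero (n ≠ -3, n ≠ 7), so both are valid.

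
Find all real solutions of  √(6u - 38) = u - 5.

Square both sides: 6u - 38 = (u - 5)².
Expand and rearrange: u² - 16u + 63 = 0.
Solving gives u = 9 or u = 7.
Check each candidate in the original equation:
  u = 9: √(16) = 4, while u - 5 = 4 — valid.
  u = 7: √(4) = 2, while u - 5 = 2 — valid.

u = 7 or u = 9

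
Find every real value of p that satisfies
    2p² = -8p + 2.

Rearrange to standard form: 2p² + 8p - 2 = 0.
Discriminant: (8)² − 4·2·(-2) = 80.
Quadratic formula: p = (-8 ± √80) / 4.
So p = -2 + √(5) ≈ 0.2361 or p = -√(5) - 2 ≈ -4.2361.

p = -4.2361 or p = 0.2361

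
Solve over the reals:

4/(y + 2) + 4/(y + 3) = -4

Multiply both sides by (y + 2)(y + 3):
4(y + 3) + 4(y + 2) = -4(y + 2)(y + 3).
Expand and collect terms: -4y^2 - 28y - 44 = 0.
By the quadratic formula, y = (28 +/- sqrt(80)) / -8, so y ~= -4.618 or y ~= -2.382.
Neither value makes a denominator zero (y != -2, y != -3), so both are valid.

y = -4.618 or y = -2.382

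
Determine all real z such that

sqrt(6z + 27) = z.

Square both sides: 6z + 27 = (z)^2.
Expand and rearrange: z^2 - 6z - 27 = 0.
Solving gives z = 9 or z = -3.
Check each candidate in the original equation:
  z = 9: sqrt(81) = 9, while z = 9 — valid.
  z = -3: sqrt(9) = 3, while z = -3 — extraneous.

z = 9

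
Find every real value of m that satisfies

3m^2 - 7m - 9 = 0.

Discriminant: (-7)^2 - 4*3*(-9) = 157.
Quadratic formula: m = (7 +/- sqrt(157)) / 6.
So m = 7/6 + sqrt(157)/6 ~= 3.255 or m = 7/6 - sqrt(157)/6 ~= -0.9217.

m = -0.9217 or m = 3.255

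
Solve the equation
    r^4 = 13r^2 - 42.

r = -2.6458 or r = -2.4495 or r = 2.4495 or r = 2.6458

Let u = r^2. The equation becomes u^2 - 13u + 42 = 0.
Factor: (u - 7)(u - 6) = 0, so u = 7 or u = 6.
r^2 = 7 gives r = +/-sqrt(7) ~= +/-2.6458.
r^2 = 6 gives r = +/-sqrt(6) ~= +/-2.4495.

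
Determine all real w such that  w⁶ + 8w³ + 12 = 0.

Let u = w³. The equation becomes u² + 8u + 12 = 0.
Factor: (u + 6)(u + 2) = 0, so u = -6 or u = -2.
w³ = -6 gives w = -∛(6) ≈ -1.8171.
w³ = -2 gives w = -∛(2) ≈ -1.2599.

w = -1.8171 or w = -1.2599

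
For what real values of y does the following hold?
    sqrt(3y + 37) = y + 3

y = 4

Square both sides: 3y + 37 = (y + 3)^2.
Expand and rearrange: y^2 + 3y - 28 = 0.
Solving gives y = 4 or y = -7.
Check each candidate in the original equation:
  y = 4: sqrt(49) = 7, while y + 3 = 7 — valid.
  y = -7: sqrt(16) = 4, while y + 3 = -4 — extraneous.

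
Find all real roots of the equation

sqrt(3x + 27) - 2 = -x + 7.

x = 3

Isolate the radical: sqrt(3x + 27) = -x + 9.
Square both sides: 3x + 27 = (-x + 9)^2.
Expand and rearrange: x^2 - 21x + 54 = 0.
Solving gives x = 18 or x = 3.
Check each candidate in the original equation:
  x = 18: sqrt(81) = 9, while -x + 9 = -9 — extraneous.
  x = 3: sqrt(36) = 6, while -x + 9 = 6 — valid.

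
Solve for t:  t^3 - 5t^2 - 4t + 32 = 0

Possible rational roots are divisors of 32. Testing t = 4 gives 0, so (t - 4) is a factor.
Divide: t^3 - 5t^2 - 4t + 32 = (t - 4)(t^2 - t - 8).
Apply the quadratic formula to t^2 - t - 8 = 0: t = (1 +/- sqrt(33))/2, i.e. t ~= 3.3723 or t ~= -2.3723.

t = -2.3723 or t = 3.3723 or t = 4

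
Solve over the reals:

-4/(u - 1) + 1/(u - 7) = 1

u = -2.6235 or u = 7.6235

Multiply both sides by (u - 1)(u - 7):
-4(u - 7) + (u - 1) = (u - 1)(u - 7).
Expand and collect terms: u² - 5u - 20 = 0.
By the quadratic formula, u = (5 ± √105) / 2, so u ≈ 7.6235 or u ≈ -2.6235.
Neither value makes a denominator zero (u ≠ 1, u ≠ 7), so both are valid.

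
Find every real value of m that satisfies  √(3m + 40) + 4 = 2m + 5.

Isolate the radical: √(3m + 40) = 2m + 1.
Square both sides: 3m + 40 = (2m + 1)².
Expand and rearrange: 4m² + m - 39 = 0.
Solving gives m = 3 or m = -3.25.
Check each candidate in the original equation:
  m = 3: √(49) = 7, while 2m + 1 = 7 — valid.
  m = -3.25: √(30.25) = 5.5, while 2m + 1 = -5.5 — extraneous.

m = 3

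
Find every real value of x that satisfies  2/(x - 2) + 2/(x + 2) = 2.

Multiply both sides by (x - 2)(x + 2):
2(x + 2) + 2(x - 2) = 2(x - 2)(x + 2).
Expand and collect terms: 2x^2 - 4x - 8 = 0.
By the quadratic formula, x = (4 +/- sqrt(80)) / 4, so x ~= 3.2361 or x ~= -1.2361.
Neither value makes a denominator zero (x != 2, x != -2), so both are valid.

x = -1.2361 or x = 3.2361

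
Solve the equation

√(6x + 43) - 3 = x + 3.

Isolate the radical: √(6x + 43) = x + 6.
Square both sides: 6x + 43 = (x + 6)².
Expand and rearrange: x² + 6x - 7 = 0.
Solving gives x = 1 or x = -7.
Check each candidate in the original equation:
  x = 1: √(49) = 7, while x + 6 = 7 — valid.
  x = -7: √(1) = 1, while x + 6 = -1 — extraneous.

x = 1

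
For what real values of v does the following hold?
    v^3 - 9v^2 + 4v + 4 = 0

v = -0.4721 or v = 1 or v = 8.4721

Possible rational roots are divisors of 4. Testing v = 1 gives 0, so (v - 1) is a factor.
Divide: v^3 - 9v^2 + 4v + 4 = (v - 1)(v^2 - 8v - 4).
Apply the quadratic formula to v^2 - 8v - 4 = 0: v = (8 +/- sqrt(80))/2, i.e. v ~= 8.4721 or v ~= -0.4721.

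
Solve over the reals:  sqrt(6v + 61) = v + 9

v = -2

Square both sides: 6v + 61 = (v + 9)^2.
Expand and rearrange: v^2 + 12v + 20 = 0.
Solving gives v = -2 or v = -10.
Check each candidate in the original equation:
  v = -2: sqrt(49) = 7, while v + 9 = 7 — valid.
  v = -10: sqrt(1) = 1, while v + 9 = -1 — extraneous.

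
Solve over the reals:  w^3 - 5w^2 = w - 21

w = -1.8284 or w = 3 or w = 3.8284

Rearrange: w^3 - 5w^2 - w + 21 = 0.
Possible rational roots are divisors of 21. Testing w = 3 gives 0, so (w - 3) is a factor.
Divide: w^3 - 5w^2 - w + 21 = (w - 3)(w^2 - 2w - 7).
Apply the quadratic formula to w^2 - 2w - 7 = 0: w = (2 +/- sqrt(32))/2, i.e. w ~= 3.8284 or w ~= -1.8284.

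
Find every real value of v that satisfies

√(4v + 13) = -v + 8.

Square both sides: 4v + 13 = (-v + 8)².
Expand and rearrange: v² - 20v + 51 = 0.
Solving gives v = 17 or v = 3.
Check each candidate in the original equation:
  v = 17: √(81) = 9, while -v + 8 = -9 — extraneous.
  v = 3: √(25) = 5, while -v + 8 = 5 — valid.

v = 3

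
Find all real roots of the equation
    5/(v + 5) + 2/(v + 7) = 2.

v = -6.6085 or v = -1.8915

Multiply both sides by (v + 5)(v + 7):
5(v + 7) + 2(v + 5) = 2(v + 5)(v + 7).
Expand and collect terms: 2v² + 17v + 25 = 0.
By the quadratic formula, v = (-17 ± √89) / 4, so v ≈ -1.8915 or v ≈ -6.6085.
Neither value makes a denominator zero (v ≠ -5, v ≠ -7), so both are valid.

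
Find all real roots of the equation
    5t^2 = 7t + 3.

t = -0.344 or t = 1.744

Rearrange to standard form: 5t^2 - 7t - 3 = 0.
Discriminant: (-7)^2 - 4*5*(-3) = 109.
Quadratic formula: t = (7 +/- sqrt(109)) / 10.
So t = 7/10 + sqrt(109)/10 ~= 1.744 or t = 7/10 - sqrt(109)/10 ~= -0.344.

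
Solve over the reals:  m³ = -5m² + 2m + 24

Rearrange: m³ + 5m² - 2m - 24 = 0.
Possible rational roots are divisors of -24. Testing m = -4 gives 0, so (m + 4) is a factor.
Divide: m³ + 5m² - 2m - 24 = (m + 4)(m² + m - 6).
Factor the quadratic: m = 2 or m = -3.

m = -4 or m = -3 or m = 2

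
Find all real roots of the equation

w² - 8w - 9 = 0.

Factor: (w + 1)(w - 9) = 0.
So w = -1 or w = 9.

w = -1 or w = 9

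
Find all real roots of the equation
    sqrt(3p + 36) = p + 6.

Square both sides: 3p + 36 = (p + 6)^2.
Expand and rearrange: p^2 + 9p = 0.
Solving gives p = 0 or p = -9.
Check each candidate in the original equation:
  p = 0: sqrt(36) = 6, while p + 6 = 6 — valid.
  p = -9: sqrt(9) = 3, while p + 6 = -3 — extraneous.

p = 0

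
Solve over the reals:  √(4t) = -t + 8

Square both sides: 4t = (-t + 8)².
Expand and rearrange: t² - 20t + 64 = 0.
Solving gives t = 16 or t = 4.
Check each candidate in the original equation:
  t = 16: √(64) = 8, while -t + 8 = -8 — extraneous.
  t = 4: √(16) = 4, while -t + 8 = 4 — valid.

t = 4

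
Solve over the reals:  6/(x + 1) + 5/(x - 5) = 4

x = 0.1906 or x = 6.5594

Multiply both sides by (x + 1)(x - 5):
6(x - 5) + 5(x + 1) = 4(x + 1)(x - 5).
Expand and collect terms: 4x² - 27x + 5 = 0.
By the quadratic formula, x = (27 ± √649) / 8, so x ≈ 6.5594 or x ≈ 0.1906.
Neither value makes a denominator zero (x ≠ -1, x ≠ 5), so both are valid.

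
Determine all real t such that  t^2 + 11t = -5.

t = -10.5249 or t = -0.4751

Rearrange to standard form: t^2 + 11t + 5 = 0.
Discriminant: (11)^2 - 4*1*5 = 101.
Quadratic formula: t = (-11 +/- sqrt(101)) / 2.
So t = -11/2 + sqrt(101)/2 ~= -0.4751 or t = -11/2 - sqrt(101)/2 ~= -10.5249.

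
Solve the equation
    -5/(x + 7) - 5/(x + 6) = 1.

x = -16.5249 or x = -6.4751

Multiply both sides by (x + 7)(x + 6):
-5(x + 6) - 5(x + 7) = (x + 7)(x + 6).
Expand and collect terms: x^2 + 23x + 107 = 0.
By the quadratic formula, x = (-23 +/- sqrt(101)) / 2, so x ~= -6.4751 or x ~= -16.5249.
Neither value makes a denominator zero (x != -7, x != -6), so both are valid.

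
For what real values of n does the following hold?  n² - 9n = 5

Rearrange to standard form: n² - 9n - 5 = 0.
Discriminant: (-9)² − 4·1·(-5) = 101.
Quadratic formula: n = (9 ± √101) / 2.
So n = 9/2 + √(101)/2 ≈ 9.5249 or n = 9/2 - √(101)/2 ≈ -0.5249.

n = -0.5249 or n = 9.5249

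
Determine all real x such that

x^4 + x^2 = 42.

x = -2.4495 or x = 2.4495

Let u = x^2. The equation becomes u^2 + u - 42 = 0.
Factor: (u + 7)(u - 6) = 0, so u = -7 or u = 6.
x^2 = -7 < 0 has no real solution.
x^2 = 6 gives x = +/-sqrt(6) ~= +/-2.4495.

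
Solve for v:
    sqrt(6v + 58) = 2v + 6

v = 1

Square both sides: 6v + 58 = (2v + 6)^2.
Expand and rearrange: 4v^2 + 18v - 22 = 0.
Solving gives v = 1 or v = -5.5.
Check each candidate in the original equation:
  v = 1: sqrt(64) = 8, while 2v + 6 = 8 — valid.
  v = -5.5: sqrt(25) = 5, while 2v + 6 = -5 — extraneous.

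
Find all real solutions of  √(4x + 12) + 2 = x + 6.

x = -2

Isolate the radical: √(4x + 12) = x + 4.
Square both sides: 4x + 12 = (x + 4)².
Expand and rearrange: x² + 4x + 4 = 0.
This gives the repeated root x = -2.
Check in the original equation:
  x = -2: √(4) = 2, while x + 4 = 2 — valid.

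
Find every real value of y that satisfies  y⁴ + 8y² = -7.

Let u = y². The equation becomes u² + 8u + 7 = 0.
Factor: (u + 7)(u + 1) = 0, so u = -7 or u = -1.
y² = -7 < 0 has no real solution.
y² = -1 < 0 has no real solution.

No real solutions.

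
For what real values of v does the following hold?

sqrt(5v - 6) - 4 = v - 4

v = 2 or v = 3

Isolate the radical: sqrt(5v - 6) = v.
Square both sides: 5v - 6 = (v)^2.
Expand and rearrange: v^2 - 5v + 6 = 0.
Solving gives v = 3 or v = 2.
Check each candidate in the original equation:
  v = 3: sqrt(9) = 3, while v = 3 — valid.
  v = 2: sqrt(4) = 2, while v = 2 — valid.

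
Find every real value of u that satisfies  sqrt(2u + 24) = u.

Square both sides: 2u + 24 = (u)^2.
Expand and rearrange: u^2 - 2u - 24 = 0.
Solving gives u = 6 or u = -4.
Check each candidate in the original equation:
  u = 6: sqrt(36) = 6, while u = 6 — valid.
  u = -4: sqrt(16) = 4, while u = -4 — extraneous.

u = 6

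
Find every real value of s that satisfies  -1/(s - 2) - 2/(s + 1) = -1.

s = 0.2679 or s = 3.7321

Multiply both sides by (s - 2)(s + 1):
-(s + 1) - 2(s - 2) = -(s - 2)(s + 1).
Expand and collect terms: -s² + 4s - 1 = 0.
By the quadratic formula, s = (-4 ± √12) / -2, so s ≈ 0.2679 or s ≈ 3.7321.
Neither value makes a denominator zero (s ≠ 2, s ≠ -1), so both are valid.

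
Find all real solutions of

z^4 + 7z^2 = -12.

Let u = z^2. The equation becomes u^2 + 7u + 12 = 0.
Factor: (u + 3)(u + 4) = 0, so u = -3 or u = -4.
z^2 = -3 < 0 has no real solution.
z^2 = -4 < 0 has no real solution.

No real solutions.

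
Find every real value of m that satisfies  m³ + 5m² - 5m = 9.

Rearrange: m³ + 5m² - 5m - 9 = 0.
Possible rational roots are divisors of -9. Testing m = -1 gives 0, so (m + 1) is a factor.
Divide: m³ + 5m² - 5m - 9 = (m + 1)(m² + 4m - 9).
Apply the quadratic formula to m² + 4m - 9 = 0: m = (-4 ± √52)/2, i.e. m ≈ 1.6056 or m ≈ -5.6056.

m = -5.6056 or m = -1 or m = 1.6056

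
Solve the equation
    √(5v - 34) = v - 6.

Square both sides: 5v - 34 = (v - 6)².
Expand and rearrange: v² - 17v + 70 = 0.
Solving gives v = 10 or v = 7.
Check each candidate in the original equation:
  v = 10: √(16) = 4, while v - 6 = 4 — valid.
  v = 7: √(1) = 1, while v - 6 = 1 — valid.

v = 7 or v = 10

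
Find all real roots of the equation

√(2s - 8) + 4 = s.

s = 4 or s = 6

Isolate the radical: √(2s - 8) = s - 4.
Square both sides: 2s - 8 = (s - 4)².
Expand and rearrange: s² - 10s + 24 = 0.
Solving gives s = 6 or s = 4.
Check each candidate in the original equation:
  s = 6: √(4) = 2, while s - 4 = 2 — valid.
  s = 4: √(0) = 0, while s - 4 = 0 — valid.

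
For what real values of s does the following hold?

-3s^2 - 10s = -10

Rearrange to standard form: -3s^2 - 10s + 10 = 0.
Discriminant: (-10)^2 - 4*(-3)*10 = 220.
Quadratic formula: s = (10 +/- sqrt(220)) / (-6).
So s = -sqrt(55)/3 - 5/3 ~= -4.1387 or s = -5/3 + sqrt(55)/3 ~= 0.8054.

s = -4.1387 or s = 0.8054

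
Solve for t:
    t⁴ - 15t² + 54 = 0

Let u = t². The equation becomes u² - 15u + 54 = 0.
Factor: (u - 6)(u - 9) = 0, so u = 6 or u = 9.
t² = 6 gives t = ±√(6) ≈ ±2.4495.
t² = 9 gives t = ±3.

t = -3 or t = -2.4495 or t = 2.4495 or t = 3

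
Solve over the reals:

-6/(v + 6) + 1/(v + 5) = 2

v = -8.6375 or v = -4.8625

Multiply both sides by (v + 6)(v + 5):
-6(v + 5) + (v + 6) = 2(v + 6)(v + 5).
Expand and collect terms: 2v^2 + 27v + 84 = 0.
By the quadratic formula, v = (-27 +/- sqrt(57)) / 4, so v ~= -4.8625 or v ~= -8.6375.
Neither value makes a denominator zero (v != -6, v != -5), so both are valid.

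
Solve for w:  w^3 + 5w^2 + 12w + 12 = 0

Possible rational roots are divisors of 12. Testing w = -2 gives 0, so (w + 2) is a factor.
Divide: w^3 + 5w^2 + 12w + 12 = (w + 2)(w^2 + 3w + 6).
The quadratic w^2 + 3w + 6 has discriminant -15 < 0, so no further real roots.

w = -2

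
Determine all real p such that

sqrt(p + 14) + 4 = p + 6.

Isolate the radical: sqrt(p + 14) = p + 2.
Square both sides: p + 14 = (p + 2)^2.
Expand and rearrange: p^2 + 3p - 10 = 0.
Solving gives p = 2 or p = -5.
Check each candidate in the original equation:
  p = 2: sqrt(16) = 4, while p + 2 = 4 — valid.
  p = -5: sqrt(9) = 3, while p + 2 = -3 — extraneous.

p = 2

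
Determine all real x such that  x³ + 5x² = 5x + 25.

Rearrange: x³ + 5x² - 5x - 25 = 0.
Possible rational roots are divisors of -25. Testing x = -5 gives 0, so (x + 5) is a factor.
Divide: x³ + 5x² - 5x - 25 = (x + 5)(x² - 5).
Apply the quadratic formula to x² - 5 = 0: x = (0 ± √20)/2, i.e. x ≈ 2.2361 or x ≈ -2.2361.

x = -5 or x = -2.2361 or x = 2.2361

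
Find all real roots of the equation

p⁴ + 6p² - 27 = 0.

Let u = p². The equation becomes u² + 6u - 27 = 0.
Factor: (u - 3)(u + 9) = 0, so u = 3 or u = -9.
p² = 3 gives p = ±√(3) ≈ ±1.7321.
p² = -9 < 0 has no real solution.

p = -1.7321 or p = 1.7321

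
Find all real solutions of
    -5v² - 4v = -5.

Rearrange to standard form: -5v² - 4v + 5 = 0.
Discriminant: (-4)² − 4·(-5)·5 = 116.
Quadratic formula: v = (4 ± √116) / (-10).
So v = -√(29)/5 - 2/5 ≈ -1.477 or v = -2/5 + √(29)/5 ≈ 0.677.

v = -1.477 or v = 0.677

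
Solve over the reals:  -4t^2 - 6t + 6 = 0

Discriminant: (-6)^2 - 4*(-4)*6 = 132.
Quadratic formula: t = (6 +/- sqrt(132)) / (-8).
So t = -sqrt(33)/4 - 3/4 ~= -2.1861 or t = -3/4 + sqrt(33)/4 ~= 0.6861.

t = -2.1861 or t = 0.6861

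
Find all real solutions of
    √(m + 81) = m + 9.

m = 0

Square both sides: m + 81 = (m + 9)².
Expand and rearrange: m² + 17m = 0.
Solving gives m = 0 or m = -17.
Check each candidate in the original equation:
  m = 0: √(81) = 9, while m + 9 = 9 — valid.
  m = -17: √(64) = 8, while m + 9 = -8 — extraneous.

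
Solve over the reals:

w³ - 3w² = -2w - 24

Rearrange: w³ - 3w² + 2w + 24 = 0.
Possible rational roots are divisors of 24. Testing w = -2 gives 0, so (w + 2) is a factor.
Divide: w³ - 3w² + 2w + 24 = (w + 2)(w² - 5w + 12).
The quadratic w² - 5w + 12 has discriminant -23 < 0, so no further real roots.

w = -2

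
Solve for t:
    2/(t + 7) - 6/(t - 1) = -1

t = -8.2111 or t = 6.2111

Multiply both sides by (t + 7)(t - 1):
2(t - 1) - 6(t + 7) = -(t + 7)(t - 1).
Expand and collect terms: -t² - 2t + 51 = 0.
By the quadratic formula, t = (2 ± √208) / -2, so t ≈ -8.2111 or t ≈ 6.2111.
Neither value makes a denominator zero (t ≠ -7, t ≠ 1), so both are valid.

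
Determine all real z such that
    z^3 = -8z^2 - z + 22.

Rearrange: z^3 + 8z^2 + z - 22 = 0.
Possible rational roots are divisors of -22. Testing z = -2 gives 0, so (z + 2) is a factor.
Divide: z^3 + 8z^2 + z - 22 = (z + 2)(z^2 + 6z - 11).
Apply the quadratic formula to z^2 + 6z - 11 = 0: z = (-6 +/- sqrt(80))/2, i.e. z ~= 1.4721 or z ~= -7.4721.

z = -7.4721 or z = -2 or z = 1.4721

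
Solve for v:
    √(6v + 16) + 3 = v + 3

v = 8

Isolate the radical: √(6v + 16) = v.
Square both sides: 6v + 16 = (v)².
Expand and rearrange: v² - 6v - 16 = 0.
Solving gives v = 8 or v = -2.
Check each candidate in the original equation:
  v = 8: √(64) = 8, while v = 8 — valid.
  v = -2: √(4) = 2, while v = -2 — extraneous.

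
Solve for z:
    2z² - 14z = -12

Bring every term to one side: 2z² - 14z + 12 = 0.
Factor: 2(z - 1)(z - 6) = 0.
So z = 1 or z = 6.

z = 1 or z = 6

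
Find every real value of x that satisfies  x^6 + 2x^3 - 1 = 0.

Let u = x^3. The equation becomes u^2 + 2u - 1 = 0.
By the quadratic formula, u = -1 + sqrt(2) or u = -sqrt(2) - 1.
x^3 = -1 + sqrt(2) gives x = (-1 + sqrt(2))^(1/3) ~= 0.7454.
x^3 = -sqrt(2) - 1 gives x = -(1 + sqrt(2))^(1/3) ~= -1.3415.

x = -1.3415 or x = 0.7454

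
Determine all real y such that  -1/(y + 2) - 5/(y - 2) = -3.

Multiply both sides by (y + 2)(y - 2):
-(y - 2) - 5(y + 2) = -3(y + 2)(y - 2).
Expand and collect terms: -3y² + 6y + 20 = 0.
By the quadratic formula, y = (-6 ± √276) / -6, so y ≈ -1.7689 or y ≈ 3.7689.
Neither value makes a denominator zero (y ≠ -2, y ≠ 2), so both are valid.

y = -1.7689 or y = 3.7689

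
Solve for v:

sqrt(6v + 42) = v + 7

v = -7 or v = -1

Square both sides: 6v + 42 = (v + 7)^2.
Expand and rearrange: v^2 + 8v + 7 = 0.
Solving gives v = -1 or v = -7.
Check each candidate in the original equation:
  v = -1: sqrt(36) = 6, while v + 7 = 6 — valid.
  v = -7: sqrt(0) = 0, while v + 7 = 0 — valid.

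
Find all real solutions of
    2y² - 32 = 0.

Factor: 2(y + 4)(y - 4) = 0.
So y = -4 or y = 4.

y = -4 or y = 4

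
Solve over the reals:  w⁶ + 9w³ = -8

Let u = w³. The equation becomes u² + 9u + 8 = 0.
Factor: (u + 8)(u + 1) = 0, so u = -8 or u = -1.
w³ = -8 gives w = -2.
w³ = -1 gives w = -1.

w = -2 or w = -1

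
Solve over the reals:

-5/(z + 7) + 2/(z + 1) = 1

z = -11.1789 or z = 0.1789

Multiply both sides by (z + 7)(z + 1):
-5(z + 1) + 2(z + 7) = (z + 7)(z + 1).
Expand and collect terms: z² + 11z - 2 = 0.
By the quadratic formula, z = (-11 ± √129) / 2, so z ≈ 0.1789 or z ≈ -11.1789.
Neither value makes a denominator zero (z ≠ -7, z ≠ -1), so both are valid.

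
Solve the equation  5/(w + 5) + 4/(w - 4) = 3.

Multiply both sides by (w + 5)(w - 4):
5(w - 4) + 4(w + 5) = 3(w + 5)(w - 4).
Expand and collect terms: 3w² - 6w - 60 = 0.
By the quadratic formula, w = (6 ± √756) / 6, so w ≈ 5.5826 or w ≈ -3.5826.
Neither value makes a denominator zero (w ≠ -5, w ≠ 4), so both are valid.

w = -3.5826 or w = 5.5826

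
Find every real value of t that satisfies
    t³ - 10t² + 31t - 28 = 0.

Possible rational roots are divisors of -28. Testing t = 4 gives 0, so (t - 4) is a factor.
Divide: t³ - 10t² + 31t - 28 = (t - 4)(t² - 6t + 7).
Apply the quadratic formula to t² - 6t + 7 = 0: t = (6 ± √8)/2, i.e. t ≈ 4.4142 or t ≈ 1.5858.

t = 1.5858 or t = 4 or t = 4.4142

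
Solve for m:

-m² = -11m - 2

Rearrange to standard form: -m² + 11m + 2 = 0.
Discriminant: (11)² − 4·(-1)·2 = 129.
Quadratic formula: m = (-11 ± √129) / (-2).
So m = 11/2 - √(129)/2 ≈ -0.1789 or m = 11/2 + √(129)/2 ≈ 11.1789.

m = -0.1789 or m = 11.1789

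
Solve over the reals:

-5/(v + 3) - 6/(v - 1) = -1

v = -1.5208 or v = 10.5208

Multiply both sides by (v + 3)(v - 1):
-5(v - 1) - 6(v + 3) = -(v + 3)(v - 1).
Expand and collect terms: -v² + 9v + 16 = 0.
By the quadratic formula, v = (-9 ± √145) / -2, so v ≈ -1.5208 or v ≈ 10.5208.
Neither value makes a denominator zero (v ≠ -3, v ≠ 1), so both are valid.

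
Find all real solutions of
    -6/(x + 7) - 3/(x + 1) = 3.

Multiply both sides by (x + 7)(x + 1):
-6(x + 1) - 3(x + 7) = 3(x + 7)(x + 1).
Expand and collect terms: 3x² + 33x + 48 = 0.
By the quadratic formula, x = (-33 ± √513) / 6, so x ≈ -1.7251 or x ≈ -9.2749.
Neither value makes a denominator zero (x ≠ -7, x ≠ -1), so both are valid.

x = -9.2749 or x = -1.7251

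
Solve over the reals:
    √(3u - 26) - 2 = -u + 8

u = 9

Isolate the radical: √(3u - 26) = -u + 10.
Square both sides: 3u - 26 = (-u + 10)².
Expand and rearrange: u² - 23u + 126 = 0.
Solving gives u = 14 or u = 9.
Check each candidate in the original equation:
  u = 14: √(16) = 4, while -u + 10 = -4 — extraneous.
  u = 9: √(1) = 1, while -u + 10 = 1 — valid.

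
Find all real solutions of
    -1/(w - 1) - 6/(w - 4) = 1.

w = -3.6458 or w = 1.6458

Multiply both sides by (w - 1)(w - 4):
-(w - 4) - 6(w - 1) = (w - 1)(w - 4).
Expand and collect terms: w^2 + 2w - 6 = 0.
By the quadratic formula, w = (-2 +/- sqrt(28)) / 2, so w ~= 1.6458 or w ~= -3.6458.
Neither value makes a denominator zero (w != 1, w != 4), so both are valid.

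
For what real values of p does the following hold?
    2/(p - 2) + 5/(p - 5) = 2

p = 2.5 or p = 8

Multiply both sides by (p - 2)(p - 5):
2(p - 5) + 5(p - 2) = 2(p - 2)(p - 5).
Expand and collect terms: 2p^2 - 21p + 40 = 0.
Factor or apply the quadratic formula: p = 8 or p = 2.5.
Neither value makes a denominator zero (p != 2, p != 5), so both are valid.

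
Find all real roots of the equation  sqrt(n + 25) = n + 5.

n = 0

Square both sides: n + 25 = (n + 5)^2.
Expand and rearrange: n^2 + 9n = 0.
Solving gives n = 0 or n = -9.
Check each candidate in the original equation:
  n = 0: sqrt(25) = 5, while n + 5 = 5 — valid.
  n = -9: sqrt(16) = 4, while n + 5 = -4 — extraneous.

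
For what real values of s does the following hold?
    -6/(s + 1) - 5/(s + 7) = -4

s = -6.0368 or s = 0.7868

Multiply both sides by (s + 1)(s + 7):
-6(s + 7) - 5(s + 1) = -4(s + 1)(s + 7).
Expand and collect terms: -4s^2 - 21s + 19 = 0.
By the quadratic formula, s = (21 +/- sqrt(745)) / -8, so s ~= -6.0368 or s ~= 0.7868.
Neither value makes a denominator zero (s != -1, s != -7), so both are valid.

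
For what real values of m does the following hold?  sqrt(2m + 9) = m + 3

Square both sides: 2m + 9 = (m + 3)^2.
Expand and rearrange: m^2 + 4m = 0.
Solving gives m = 0 or m = -4.
Check each candidate in the original equation:
  m = 0: sqrt(9) = 3, while m + 3 = 3 — valid.
  m = -4: sqrt(1) = 1, while m + 3 = -1 — extraneous.

m = 0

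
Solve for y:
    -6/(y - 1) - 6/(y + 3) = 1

y = -13.3246 or y = -0.6754

Multiply both sides by (y - 1)(y + 3):
-6(y + 3) - 6(y - 1) = (y - 1)(y + 3).
Expand and collect terms: y² + 14y + 9 = 0.
By the quadratic formula, y = (-14 ± √160) / 2, so y ≈ -0.6754 or y ≈ -13.3246.
Neither value makes a denominator zero (y ≠ 1, y ≠ -3), so both are valid.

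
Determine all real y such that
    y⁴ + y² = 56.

Let u = y². The equation becomes u² + u - 56 = 0.
Factor: (u + 8)(u - 7) = 0, so u = -8 or u = 7.
y² = -8 < 0 has no real solution.
y² = 7 gives y = ±√(7) ≈ ±2.6458.

y = -2.6458 or y = 2.6458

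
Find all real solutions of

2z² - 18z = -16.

Bring every term to one side: 2z² - 18z + 16 = 0.
Factor: 2(z - 1)(z - 8) = 0.
So z = 1 or z = 8.

z = 1 or z = 8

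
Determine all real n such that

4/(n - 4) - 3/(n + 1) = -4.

n = 0 or n = 2.75

Multiply both sides by (n - 4)(n + 1):
4(n + 1) - 3(n - 4) = -4(n - 4)(n + 1).
Expand and collect terms: -4n^2 + 11n = 0.
Factor or apply the quadratic formula: n = 0 or n = 2.75.
Neither value makes a denominator zero (n != 4, n != -1), so both are valid.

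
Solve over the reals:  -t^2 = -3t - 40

Bring every term to one side: -t^2 + 3t + 40 = 0.
Factor: -1(t - 8)(t + 5) = 0.
So t = 8 or t = -5.

t = -5 or t = 8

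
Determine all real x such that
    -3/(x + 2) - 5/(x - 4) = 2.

x = -4.1623 or x = 2.1623

Multiply both sides by (x + 2)(x - 4):
-3(x - 4) - 5(x + 2) = 2(x + 2)(x - 4).
Expand and collect terms: 2x^2 + 4x - 18 = 0.
By the quadratic formula, x = (-4 +/- sqrt(160)) / 4, so x ~= 2.1623 or x ~= -4.1623.
Neither value makes a denominator zero (x != -2, x != 4), so both are valid.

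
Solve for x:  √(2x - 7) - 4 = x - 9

x = 8

Isolate the radical: √(2x - 7) = x - 5.
Square both sides: 2x - 7 = (x - 5)².
Expand and rearrange: x² - 12x + 32 = 0.
Solving gives x = 8 or x = 4.
Check each candidate in the original equation:
  x = 8: √(9) = 3, while x - 5 = 3 — valid.
  x = 4: √(1) = 1, while x - 5 = -1 — extraneous.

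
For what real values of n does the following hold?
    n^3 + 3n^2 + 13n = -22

Rearrange: n^3 + 3n^2 + 13n + 22 = 0.
Possible rational roots are divisors of 22. Testing n = -2 gives 0, so (n + 2) is a factor.
Divide: n^3 + 3n^2 + 13n + 22 = (n + 2)(n^2 + n + 11).
The quadratic n^2 + n + 11 has discriminant -43 < 0, so no further real roots.

n = -2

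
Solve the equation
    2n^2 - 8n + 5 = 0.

Discriminant: (-8)^2 - 4*2*5 = 24.
Quadratic formula: n = (8 +/- sqrt(24)) / 4.
So n = sqrt(6)/2 + 2 ~= 3.2247 or n = 2 - sqrt(6)/2 ~= 0.7753.

n = 0.7753 or n = 3.2247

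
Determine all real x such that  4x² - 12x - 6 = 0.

x = -0.4365 or x = 3.4365

Discriminant: (-12)² − 4·4·(-6) = 240.
Quadratic formula: x = (12 ± √240) / 8.
So x = 3/2 + √(15)/2 ≈ 3.4365 or x = 3/2 - √(15)/2 ≈ -0.4365.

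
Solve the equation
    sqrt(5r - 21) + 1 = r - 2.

r = 5 or r = 6

Isolate the radical: sqrt(5r - 21) = r - 3.
Square both sides: 5r - 21 = (r - 3)^2.
Expand and rearrange: r^2 - 11r + 30 = 0.
Solving gives r = 6 or r = 5.
Check each candidate in the original equation:
  r = 6: sqrt(9) = 3, while r - 3 = 3 — valid.
  r = 5: sqrt(4) = 2, while r - 3 = 2 — valid.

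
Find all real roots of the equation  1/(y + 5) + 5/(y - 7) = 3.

Multiply both sides by (y + 5)(y - 7):
(y - 7) + 5(y + 5) = 3(y + 5)(y - 7).
Expand and collect terms: 3y² - 12y - 123 = 0.
By the quadratic formula, y = (12 ± √1620) / 6, so y ≈ 8.7082 or y ≈ -4.7082.
Neither value makes a denominator zero (y ≠ -5, y ≠ 7), so both are valid.

y = -4.7082 or y = 8.7082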